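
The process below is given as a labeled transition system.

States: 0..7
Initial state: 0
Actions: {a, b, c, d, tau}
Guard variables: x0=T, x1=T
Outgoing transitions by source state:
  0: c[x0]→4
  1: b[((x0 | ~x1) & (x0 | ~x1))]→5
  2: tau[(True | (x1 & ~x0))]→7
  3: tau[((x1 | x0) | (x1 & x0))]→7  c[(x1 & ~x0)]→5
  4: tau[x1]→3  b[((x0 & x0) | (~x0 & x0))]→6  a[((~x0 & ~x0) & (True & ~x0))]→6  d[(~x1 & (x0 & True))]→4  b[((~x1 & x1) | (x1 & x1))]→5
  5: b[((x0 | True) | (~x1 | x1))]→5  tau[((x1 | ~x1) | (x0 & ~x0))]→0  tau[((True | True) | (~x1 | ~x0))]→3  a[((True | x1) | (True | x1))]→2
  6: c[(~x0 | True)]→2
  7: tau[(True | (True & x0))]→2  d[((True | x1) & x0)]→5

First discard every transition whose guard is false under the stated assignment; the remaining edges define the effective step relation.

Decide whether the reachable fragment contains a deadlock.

Reachable = {0,2,3,4,5,6,7}
  0: c→4  [1 out]
  2: tau→7  [1 out]
  3: tau→7  [1 out]
  4: b→5  b→6  tau→3  [3 out]
  5: a→2  b→5  tau→0  tau→3  [4 out]
  6: c→2  [1 out]
  7: d→5  tau→2  [2 out]

Answer: DEADLOCK-FREE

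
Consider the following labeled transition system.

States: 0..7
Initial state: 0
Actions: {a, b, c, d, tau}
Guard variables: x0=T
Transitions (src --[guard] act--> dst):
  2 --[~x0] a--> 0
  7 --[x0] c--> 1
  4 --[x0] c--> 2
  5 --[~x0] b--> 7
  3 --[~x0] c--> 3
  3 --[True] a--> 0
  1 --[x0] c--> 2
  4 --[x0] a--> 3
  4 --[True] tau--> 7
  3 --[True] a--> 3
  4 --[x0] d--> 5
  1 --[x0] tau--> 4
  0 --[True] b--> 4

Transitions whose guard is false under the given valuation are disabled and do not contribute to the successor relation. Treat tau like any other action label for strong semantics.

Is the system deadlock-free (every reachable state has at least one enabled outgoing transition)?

Reachable = {0,1,2,3,4,5,7}
  0: b→4  [1 exit(s)]
  1: c→2  tau→4  [2 exit(s)]
  2: ∅  [deadlock]
  3: a→0  a→3  [2 exit(s)]
  4: a→3  c→2  d→5  tau→7  [4 exit(s)]
  5: ∅  [deadlock]
  7: c→1  [1 exit(s)]
trace reaching 2: b·c

Answer: DEADLOCK at state 2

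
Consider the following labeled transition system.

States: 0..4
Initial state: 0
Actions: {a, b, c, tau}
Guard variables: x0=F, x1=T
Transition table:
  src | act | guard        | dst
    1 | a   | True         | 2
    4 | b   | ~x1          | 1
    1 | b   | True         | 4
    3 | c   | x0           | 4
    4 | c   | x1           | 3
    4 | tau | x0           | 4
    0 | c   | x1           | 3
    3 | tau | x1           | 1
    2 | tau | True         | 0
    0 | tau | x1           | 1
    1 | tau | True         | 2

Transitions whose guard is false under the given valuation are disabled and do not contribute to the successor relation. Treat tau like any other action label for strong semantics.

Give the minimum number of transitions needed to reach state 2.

Answer: 2

Analysis:
Layered search for 2:
  depth 0: {0}
  depth 1: {1,3}
  depth 2: {2,4}
first hit 2 at d=2 via tau·a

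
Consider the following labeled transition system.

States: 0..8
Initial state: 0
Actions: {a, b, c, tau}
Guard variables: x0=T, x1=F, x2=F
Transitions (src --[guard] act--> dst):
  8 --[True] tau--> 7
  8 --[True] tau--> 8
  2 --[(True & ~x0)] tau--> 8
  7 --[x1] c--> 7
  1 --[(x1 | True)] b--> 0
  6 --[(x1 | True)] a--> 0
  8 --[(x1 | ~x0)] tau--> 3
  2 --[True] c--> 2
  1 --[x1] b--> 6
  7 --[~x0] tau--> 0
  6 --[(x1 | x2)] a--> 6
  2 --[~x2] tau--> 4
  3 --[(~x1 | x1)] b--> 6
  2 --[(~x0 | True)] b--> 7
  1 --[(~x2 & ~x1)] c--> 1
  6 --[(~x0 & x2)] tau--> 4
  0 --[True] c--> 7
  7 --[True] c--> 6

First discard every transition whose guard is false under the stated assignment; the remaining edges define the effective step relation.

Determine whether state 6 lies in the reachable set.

After dropping false guards: 11 live edges.
Layer 0: {0}
Layer 1: {7}  total {0,7}
Layer 2: {6}  total {0,6,7}
Reach set: {0,6,7}
Path to 6: c·c

Answer: REACHABLE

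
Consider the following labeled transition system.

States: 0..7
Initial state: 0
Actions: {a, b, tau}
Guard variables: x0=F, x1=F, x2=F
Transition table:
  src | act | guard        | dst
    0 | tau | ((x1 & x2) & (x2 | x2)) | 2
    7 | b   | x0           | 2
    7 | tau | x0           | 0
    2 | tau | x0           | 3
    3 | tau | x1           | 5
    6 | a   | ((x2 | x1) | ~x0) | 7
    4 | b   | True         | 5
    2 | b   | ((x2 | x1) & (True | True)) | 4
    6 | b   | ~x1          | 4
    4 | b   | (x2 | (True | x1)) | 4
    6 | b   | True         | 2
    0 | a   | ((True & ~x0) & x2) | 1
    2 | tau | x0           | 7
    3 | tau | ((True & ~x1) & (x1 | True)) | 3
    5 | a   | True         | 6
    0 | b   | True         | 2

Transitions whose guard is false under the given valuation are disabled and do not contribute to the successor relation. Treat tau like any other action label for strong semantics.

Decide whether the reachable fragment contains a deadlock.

Reachable = {0,2}
  0: b→2  [1 exit(s)]
  2: ∅  [STUCK]
trace reaching 2: b

Answer: DEADLOCK at state 2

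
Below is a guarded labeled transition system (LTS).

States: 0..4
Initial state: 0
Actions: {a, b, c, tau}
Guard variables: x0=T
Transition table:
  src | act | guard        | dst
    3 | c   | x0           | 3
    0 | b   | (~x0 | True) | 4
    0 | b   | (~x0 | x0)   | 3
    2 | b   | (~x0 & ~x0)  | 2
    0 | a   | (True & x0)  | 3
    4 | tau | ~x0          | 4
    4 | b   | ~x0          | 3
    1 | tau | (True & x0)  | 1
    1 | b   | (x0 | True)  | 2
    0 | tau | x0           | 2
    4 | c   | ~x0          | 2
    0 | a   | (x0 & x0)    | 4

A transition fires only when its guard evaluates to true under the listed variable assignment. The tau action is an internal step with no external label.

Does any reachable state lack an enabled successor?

Reach set: {0,2,3,4}
  0: a→3  a→4  b→3  b→4  tau→2  [5 exit(s)]
  2: ∅  [no exit]
  3: c→3  [1 exit(s)]
  4: ∅  [no exit]
witness 2: tau

Answer: DEADLOCK at state 2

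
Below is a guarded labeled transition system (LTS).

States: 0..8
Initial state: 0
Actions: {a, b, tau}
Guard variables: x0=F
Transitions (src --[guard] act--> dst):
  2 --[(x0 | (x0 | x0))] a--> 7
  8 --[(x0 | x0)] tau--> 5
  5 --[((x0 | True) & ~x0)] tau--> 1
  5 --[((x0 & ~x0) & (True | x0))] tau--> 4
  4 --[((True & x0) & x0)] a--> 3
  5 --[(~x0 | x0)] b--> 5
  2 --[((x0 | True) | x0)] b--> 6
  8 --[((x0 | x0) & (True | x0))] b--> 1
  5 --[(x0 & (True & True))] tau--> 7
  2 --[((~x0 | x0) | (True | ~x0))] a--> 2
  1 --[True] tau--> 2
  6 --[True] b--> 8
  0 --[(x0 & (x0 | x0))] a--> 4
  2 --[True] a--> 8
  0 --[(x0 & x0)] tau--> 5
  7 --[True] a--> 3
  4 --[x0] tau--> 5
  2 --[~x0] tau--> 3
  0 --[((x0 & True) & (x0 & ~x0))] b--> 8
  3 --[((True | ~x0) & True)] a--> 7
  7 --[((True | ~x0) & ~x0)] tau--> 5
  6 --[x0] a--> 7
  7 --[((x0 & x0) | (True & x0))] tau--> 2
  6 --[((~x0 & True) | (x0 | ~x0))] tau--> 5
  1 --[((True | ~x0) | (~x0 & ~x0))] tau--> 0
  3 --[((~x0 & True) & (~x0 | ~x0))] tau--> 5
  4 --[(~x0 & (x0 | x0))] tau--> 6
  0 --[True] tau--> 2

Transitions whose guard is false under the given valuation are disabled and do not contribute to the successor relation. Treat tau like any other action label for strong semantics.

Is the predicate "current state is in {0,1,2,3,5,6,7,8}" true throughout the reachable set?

Answer: INVARIANT HOLDS

Working:
Inv-set: {0,1,2,3,5,6,7,8}
Reachable = {0,1,2,3,5,6,7,8}
  0: ✓
  1: ✓
  2: ✓
  3: ✓
  5: ✓
  6: ✓
  7: ✓
  8: ✓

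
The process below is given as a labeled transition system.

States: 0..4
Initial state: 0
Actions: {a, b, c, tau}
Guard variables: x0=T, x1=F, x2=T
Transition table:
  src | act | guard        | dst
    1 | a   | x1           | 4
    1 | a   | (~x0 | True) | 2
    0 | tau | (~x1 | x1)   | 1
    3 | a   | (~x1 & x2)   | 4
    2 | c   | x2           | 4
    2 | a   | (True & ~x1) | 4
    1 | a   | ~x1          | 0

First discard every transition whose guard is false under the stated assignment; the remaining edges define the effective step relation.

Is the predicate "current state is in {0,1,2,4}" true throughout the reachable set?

Inv-set: {0,1,2,4}
Reachable = {0,1,2,4}
  0: safe
  1: safe
  2: safe
  4: safe

Answer: INVARIANT HOLDS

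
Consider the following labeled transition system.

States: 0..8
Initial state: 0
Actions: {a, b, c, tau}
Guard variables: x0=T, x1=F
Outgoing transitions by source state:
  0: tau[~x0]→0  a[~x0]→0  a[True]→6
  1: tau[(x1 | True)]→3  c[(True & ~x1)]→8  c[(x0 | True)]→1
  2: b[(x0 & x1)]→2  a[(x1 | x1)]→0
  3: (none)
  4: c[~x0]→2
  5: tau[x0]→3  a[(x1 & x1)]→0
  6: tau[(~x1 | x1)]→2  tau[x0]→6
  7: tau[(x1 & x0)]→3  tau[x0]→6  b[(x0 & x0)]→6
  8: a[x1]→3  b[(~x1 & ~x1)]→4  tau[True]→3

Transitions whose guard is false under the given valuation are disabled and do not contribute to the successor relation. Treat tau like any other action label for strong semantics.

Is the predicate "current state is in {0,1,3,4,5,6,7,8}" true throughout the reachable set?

Safe = {0,1,3,4,5,6,7,8}
Reach set: {0,2,6}
  0: safe
  2: ✗ unsafe
  6: safe
reach 2 via a·tau — violates

Answer: INVARIANT VIOLATED at state 2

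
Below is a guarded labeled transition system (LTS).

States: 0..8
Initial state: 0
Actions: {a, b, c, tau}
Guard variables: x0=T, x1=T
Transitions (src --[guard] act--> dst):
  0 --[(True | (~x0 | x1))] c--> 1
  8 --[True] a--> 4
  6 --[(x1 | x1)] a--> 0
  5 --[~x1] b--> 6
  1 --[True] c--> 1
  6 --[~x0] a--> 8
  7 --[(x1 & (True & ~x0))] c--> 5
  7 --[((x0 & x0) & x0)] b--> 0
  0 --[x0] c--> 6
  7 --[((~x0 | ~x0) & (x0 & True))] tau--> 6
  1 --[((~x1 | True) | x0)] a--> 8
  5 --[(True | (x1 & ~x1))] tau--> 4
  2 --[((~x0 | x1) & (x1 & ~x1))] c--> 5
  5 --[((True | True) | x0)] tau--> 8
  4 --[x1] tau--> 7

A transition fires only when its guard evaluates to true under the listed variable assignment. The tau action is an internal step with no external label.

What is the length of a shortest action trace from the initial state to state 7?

Answer: 4

Analysis:
BFS to 7:
  Layer 0: {0}
  Layer 1: {1,6}
  Layer 2: {8}
  Layer 3: {4}
  Layer 4: {7}
first hit 7 at d=4 via c·a·a·tau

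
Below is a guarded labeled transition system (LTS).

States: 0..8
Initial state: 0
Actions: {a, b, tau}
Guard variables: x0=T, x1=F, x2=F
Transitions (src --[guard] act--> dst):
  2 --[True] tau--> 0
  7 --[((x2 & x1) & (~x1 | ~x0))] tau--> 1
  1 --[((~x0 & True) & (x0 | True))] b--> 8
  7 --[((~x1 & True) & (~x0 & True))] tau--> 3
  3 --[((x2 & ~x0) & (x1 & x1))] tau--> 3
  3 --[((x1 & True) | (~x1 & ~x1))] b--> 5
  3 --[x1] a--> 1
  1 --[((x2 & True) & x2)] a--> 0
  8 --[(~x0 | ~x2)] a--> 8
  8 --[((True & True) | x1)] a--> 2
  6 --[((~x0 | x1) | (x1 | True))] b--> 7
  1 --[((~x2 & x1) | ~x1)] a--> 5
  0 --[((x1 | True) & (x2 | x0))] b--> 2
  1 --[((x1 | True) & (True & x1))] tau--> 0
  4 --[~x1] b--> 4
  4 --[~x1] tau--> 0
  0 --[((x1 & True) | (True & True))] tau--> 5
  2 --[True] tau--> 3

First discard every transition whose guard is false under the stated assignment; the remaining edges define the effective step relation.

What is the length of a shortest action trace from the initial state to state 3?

Answer: 2

Trace:
Breadth-first toward 3:
  Layer 0: {0}
  Layer 1: {2,5}
  Layer 2: {3}
depth(3)=2, e.g. b·tau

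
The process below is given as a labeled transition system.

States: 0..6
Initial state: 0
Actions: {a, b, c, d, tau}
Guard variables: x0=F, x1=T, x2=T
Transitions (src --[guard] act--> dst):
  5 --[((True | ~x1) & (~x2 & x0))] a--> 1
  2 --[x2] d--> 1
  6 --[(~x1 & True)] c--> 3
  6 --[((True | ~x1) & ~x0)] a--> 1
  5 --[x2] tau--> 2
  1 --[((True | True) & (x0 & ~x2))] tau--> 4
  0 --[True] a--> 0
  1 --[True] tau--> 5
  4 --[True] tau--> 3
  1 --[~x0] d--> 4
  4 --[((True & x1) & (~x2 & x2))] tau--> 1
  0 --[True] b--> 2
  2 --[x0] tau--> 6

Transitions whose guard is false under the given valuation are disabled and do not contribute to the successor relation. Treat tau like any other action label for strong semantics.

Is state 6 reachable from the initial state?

Answer: UNREACHABLE

Trace:
Guard filter leaves 8 enabled edge(s).
Layer 0: {0}
Layer 1: {2}  cumulative {0,2}
Layer 2: {1}  cumulative {0,1,2}
Layer 3: {4,5}  cumulative {0,1,2,4,5}
Layer 4: {3}  cumulative {0,1,2,3,4,5}
R = {0,1,2,3,4,5}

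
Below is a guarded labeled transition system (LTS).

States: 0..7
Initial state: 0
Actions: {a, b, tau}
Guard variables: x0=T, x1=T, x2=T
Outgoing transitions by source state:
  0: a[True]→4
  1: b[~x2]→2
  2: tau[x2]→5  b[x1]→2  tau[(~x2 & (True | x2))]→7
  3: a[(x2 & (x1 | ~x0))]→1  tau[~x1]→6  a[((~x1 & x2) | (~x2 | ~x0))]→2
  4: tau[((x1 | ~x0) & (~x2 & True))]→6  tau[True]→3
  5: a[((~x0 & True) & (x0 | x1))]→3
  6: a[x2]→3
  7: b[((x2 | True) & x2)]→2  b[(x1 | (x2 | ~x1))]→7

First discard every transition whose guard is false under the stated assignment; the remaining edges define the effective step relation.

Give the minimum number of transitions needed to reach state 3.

Answer: 2

Analysis:
Layered search for 3:
  Layer 0: {0}
  Layer 1: {4}
  Layer 2: {3}
depth(3)=2, e.g. a·tau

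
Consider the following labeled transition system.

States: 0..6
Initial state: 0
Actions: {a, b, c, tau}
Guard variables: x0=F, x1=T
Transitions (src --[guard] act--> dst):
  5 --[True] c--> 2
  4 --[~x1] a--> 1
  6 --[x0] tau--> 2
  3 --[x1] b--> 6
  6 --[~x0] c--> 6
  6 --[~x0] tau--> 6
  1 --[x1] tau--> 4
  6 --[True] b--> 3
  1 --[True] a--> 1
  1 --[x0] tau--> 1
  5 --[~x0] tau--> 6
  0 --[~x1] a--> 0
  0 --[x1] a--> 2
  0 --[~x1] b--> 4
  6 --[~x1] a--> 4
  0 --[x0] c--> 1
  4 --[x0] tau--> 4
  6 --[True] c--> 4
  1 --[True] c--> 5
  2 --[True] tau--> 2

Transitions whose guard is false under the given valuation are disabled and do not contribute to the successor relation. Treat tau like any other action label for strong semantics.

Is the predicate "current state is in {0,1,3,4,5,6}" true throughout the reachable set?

Answer: INVARIANT VIOLATED at state 2

Working:
Safe = {0,1,3,4,5,6}
Reach set: {0,2}
  0: ✓
  2: VIOLATES
reach 2 via a — violates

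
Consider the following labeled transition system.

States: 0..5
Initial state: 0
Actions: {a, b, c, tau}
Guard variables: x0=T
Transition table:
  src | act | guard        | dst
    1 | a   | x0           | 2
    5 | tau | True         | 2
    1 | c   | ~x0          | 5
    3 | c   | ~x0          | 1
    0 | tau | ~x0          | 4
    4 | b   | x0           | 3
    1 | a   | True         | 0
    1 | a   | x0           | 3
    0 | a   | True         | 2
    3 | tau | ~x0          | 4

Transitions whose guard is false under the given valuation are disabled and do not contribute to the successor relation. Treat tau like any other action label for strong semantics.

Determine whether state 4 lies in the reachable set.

6 transition(s) survive guard evaluation.
depth 0: {0}
depth 1: {2}  now seen {0,2}
Reach set: {0,2}

Answer: UNREACHABLE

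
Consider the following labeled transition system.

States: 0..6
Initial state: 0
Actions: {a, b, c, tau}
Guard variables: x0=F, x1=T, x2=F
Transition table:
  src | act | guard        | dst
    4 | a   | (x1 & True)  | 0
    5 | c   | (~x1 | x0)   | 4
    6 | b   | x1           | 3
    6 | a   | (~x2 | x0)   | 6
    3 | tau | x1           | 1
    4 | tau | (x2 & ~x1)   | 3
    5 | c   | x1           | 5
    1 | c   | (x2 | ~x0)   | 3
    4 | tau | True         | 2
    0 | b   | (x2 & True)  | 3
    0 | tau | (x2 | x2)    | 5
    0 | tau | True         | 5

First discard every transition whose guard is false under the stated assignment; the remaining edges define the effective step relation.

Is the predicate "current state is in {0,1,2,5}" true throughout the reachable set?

Allowed set {0,1,2,5}
Reachable = {0,5}
  0: ✓
  5: ✓

Answer: INVARIANT HOLDS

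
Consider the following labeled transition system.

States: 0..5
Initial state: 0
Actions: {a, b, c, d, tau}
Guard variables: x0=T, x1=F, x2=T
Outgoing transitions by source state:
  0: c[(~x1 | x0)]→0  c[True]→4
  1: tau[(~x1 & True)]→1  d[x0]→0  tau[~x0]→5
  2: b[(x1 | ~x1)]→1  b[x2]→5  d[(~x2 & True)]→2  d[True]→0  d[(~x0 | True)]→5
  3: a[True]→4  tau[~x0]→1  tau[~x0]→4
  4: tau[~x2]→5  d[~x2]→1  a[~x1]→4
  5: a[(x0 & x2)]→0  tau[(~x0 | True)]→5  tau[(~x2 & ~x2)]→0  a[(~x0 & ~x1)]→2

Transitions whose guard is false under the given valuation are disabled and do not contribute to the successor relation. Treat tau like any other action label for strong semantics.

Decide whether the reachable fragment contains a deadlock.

Reachable = {0,4}
  0: c→0  c→4  [2 exit(s)]
  4: a→4  [1 exit(s)]

Answer: DEADLOCK-FREE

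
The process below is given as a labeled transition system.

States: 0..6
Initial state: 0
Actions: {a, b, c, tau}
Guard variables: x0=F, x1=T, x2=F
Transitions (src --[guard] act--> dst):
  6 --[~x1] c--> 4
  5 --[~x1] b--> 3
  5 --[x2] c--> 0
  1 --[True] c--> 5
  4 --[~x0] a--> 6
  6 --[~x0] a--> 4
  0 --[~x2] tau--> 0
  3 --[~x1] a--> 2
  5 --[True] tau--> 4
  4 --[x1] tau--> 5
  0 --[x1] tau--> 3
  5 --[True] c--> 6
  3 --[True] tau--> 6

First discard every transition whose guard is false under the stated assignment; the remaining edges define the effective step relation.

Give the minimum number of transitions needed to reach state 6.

Answer: 2

Analysis:
Breadth-first toward 6:
  depth 0: {0}
  depth 1: {3}
  depth 2: {6}
depth(6)=2, e.g. tau·tau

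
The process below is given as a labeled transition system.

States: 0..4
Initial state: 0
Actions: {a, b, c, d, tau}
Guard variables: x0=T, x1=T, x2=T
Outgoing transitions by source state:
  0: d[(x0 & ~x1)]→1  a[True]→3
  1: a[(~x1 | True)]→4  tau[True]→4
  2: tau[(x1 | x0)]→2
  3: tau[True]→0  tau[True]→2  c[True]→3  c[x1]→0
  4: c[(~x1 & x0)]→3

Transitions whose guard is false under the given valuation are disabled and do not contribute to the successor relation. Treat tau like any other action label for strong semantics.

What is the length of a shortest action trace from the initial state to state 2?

Layered search for 2:
  depth 0: {0}
  depth 1: {3}
  depth 2: {2}
2 enters at depth 2; path a·tau

Answer: 2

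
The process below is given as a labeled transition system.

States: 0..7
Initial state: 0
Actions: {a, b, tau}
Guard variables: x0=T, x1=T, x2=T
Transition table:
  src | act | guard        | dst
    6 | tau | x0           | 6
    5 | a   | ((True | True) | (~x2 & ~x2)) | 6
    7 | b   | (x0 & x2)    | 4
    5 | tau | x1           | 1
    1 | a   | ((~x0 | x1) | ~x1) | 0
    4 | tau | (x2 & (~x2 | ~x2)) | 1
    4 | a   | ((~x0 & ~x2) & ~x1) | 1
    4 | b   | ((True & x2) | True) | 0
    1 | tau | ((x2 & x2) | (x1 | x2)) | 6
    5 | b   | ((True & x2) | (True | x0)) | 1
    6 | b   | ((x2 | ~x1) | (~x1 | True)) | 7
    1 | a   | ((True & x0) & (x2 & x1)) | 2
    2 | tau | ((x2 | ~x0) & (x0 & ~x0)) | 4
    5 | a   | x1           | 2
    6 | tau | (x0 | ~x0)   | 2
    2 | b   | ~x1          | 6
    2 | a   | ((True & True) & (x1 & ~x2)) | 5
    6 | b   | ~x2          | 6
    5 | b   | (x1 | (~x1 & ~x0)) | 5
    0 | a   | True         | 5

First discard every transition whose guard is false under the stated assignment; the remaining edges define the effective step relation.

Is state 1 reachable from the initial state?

After dropping false guards: 14 live edges.
L0 = {0}
L1 = {5}  total {0,5}
L2 = {1,2,6}  total {0,1,2,5,6}
L3 = {7}  total {0,1,2,5,6,7}
L4 = {4}  total {0,1,2,4,5,6,7}
R = {0,1,2,4,5,6,7}
trace reaching 1: a·tau

Answer: REACHABLE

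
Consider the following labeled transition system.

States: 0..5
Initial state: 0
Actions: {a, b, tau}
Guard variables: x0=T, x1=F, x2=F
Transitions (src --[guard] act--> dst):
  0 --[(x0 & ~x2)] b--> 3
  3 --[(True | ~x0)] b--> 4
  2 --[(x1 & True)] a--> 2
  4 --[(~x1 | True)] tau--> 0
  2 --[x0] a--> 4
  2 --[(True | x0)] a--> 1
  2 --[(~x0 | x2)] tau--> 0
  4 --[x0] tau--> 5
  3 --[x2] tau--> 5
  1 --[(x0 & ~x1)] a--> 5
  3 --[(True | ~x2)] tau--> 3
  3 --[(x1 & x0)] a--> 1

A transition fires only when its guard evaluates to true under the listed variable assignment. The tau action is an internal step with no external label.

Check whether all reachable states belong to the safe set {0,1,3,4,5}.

Safe = {0,1,3,4,5}
R = {0,3,4,5}
  0: safe
  3: safe
  4: safe
  5: safe

Answer: INVARIANT HOLDS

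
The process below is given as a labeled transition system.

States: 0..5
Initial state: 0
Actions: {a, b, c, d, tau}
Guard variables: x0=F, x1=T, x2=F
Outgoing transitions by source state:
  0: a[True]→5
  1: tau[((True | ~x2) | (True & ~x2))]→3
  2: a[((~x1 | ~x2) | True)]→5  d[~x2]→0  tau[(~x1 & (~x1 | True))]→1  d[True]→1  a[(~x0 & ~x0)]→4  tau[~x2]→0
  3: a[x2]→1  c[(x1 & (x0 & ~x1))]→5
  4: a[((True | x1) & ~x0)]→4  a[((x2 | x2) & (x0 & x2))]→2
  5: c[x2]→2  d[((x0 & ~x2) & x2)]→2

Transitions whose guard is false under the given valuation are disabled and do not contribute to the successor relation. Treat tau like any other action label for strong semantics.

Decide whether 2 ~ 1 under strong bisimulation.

Answer: NOT BISIMILAR

Trace:
Refine partition for ~:
  π0 = {{0,1,2,3,4,5}}
  π1 = {{0,4},{1},{2},{3,5}}
  π2 = {{0},{1},{2},{3,5},{4}}
Fixed point at round 3; 5 class(es).
[2]={2}  [1]={1}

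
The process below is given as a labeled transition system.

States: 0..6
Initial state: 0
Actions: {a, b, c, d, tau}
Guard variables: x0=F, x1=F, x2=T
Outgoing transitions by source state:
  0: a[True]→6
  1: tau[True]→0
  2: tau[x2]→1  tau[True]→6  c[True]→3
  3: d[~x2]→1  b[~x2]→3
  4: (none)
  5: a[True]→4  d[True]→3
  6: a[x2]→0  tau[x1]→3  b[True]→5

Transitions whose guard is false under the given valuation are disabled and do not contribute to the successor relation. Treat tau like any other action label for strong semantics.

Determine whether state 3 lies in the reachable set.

Answer: REACHABLE

Trace:
Guard filter leaves 9 enabled edge(s).
depth 0: {0}
depth 1: {6}  cumulative {0,6}
depth 2: {5}  cumulative {0,5,6}
depth 3: {3,4}  cumulative {0,3,4,5,6}
Reachable = {0,3,4,5,6}
trace reaching 3: a·b·d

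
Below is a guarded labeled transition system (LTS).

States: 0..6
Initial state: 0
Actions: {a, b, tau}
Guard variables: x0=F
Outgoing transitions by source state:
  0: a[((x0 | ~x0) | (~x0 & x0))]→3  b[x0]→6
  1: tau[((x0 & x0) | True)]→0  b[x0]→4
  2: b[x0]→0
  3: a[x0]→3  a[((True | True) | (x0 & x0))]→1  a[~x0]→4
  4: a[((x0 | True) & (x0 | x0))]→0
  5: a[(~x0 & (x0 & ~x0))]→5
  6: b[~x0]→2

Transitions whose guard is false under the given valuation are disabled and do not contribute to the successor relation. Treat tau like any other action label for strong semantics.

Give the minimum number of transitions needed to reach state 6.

BFS to 6:
  depth 0: {0}
  depth 1: {3}
  depth 2: {1,4}
6 never appears.

Answer: UNREACHABLE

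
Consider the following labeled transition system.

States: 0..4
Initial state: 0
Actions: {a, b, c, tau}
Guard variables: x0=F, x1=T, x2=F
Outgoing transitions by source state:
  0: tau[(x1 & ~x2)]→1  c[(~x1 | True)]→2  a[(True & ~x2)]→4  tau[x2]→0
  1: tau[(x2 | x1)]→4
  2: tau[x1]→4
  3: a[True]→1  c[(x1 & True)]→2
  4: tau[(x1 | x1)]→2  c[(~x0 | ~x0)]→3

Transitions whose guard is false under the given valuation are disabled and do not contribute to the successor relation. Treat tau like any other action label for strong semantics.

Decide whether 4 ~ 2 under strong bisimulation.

Answer: NOT BISIMILAR

Working:
Bisimulation quotient by refinement:
  round 0: {{0,1,2,3,4}}
  round 1: {{0},{1,2},{3},{4}}
stable after 2 split(s): 4 block(s)
4∈{4}, 2∈{1,2}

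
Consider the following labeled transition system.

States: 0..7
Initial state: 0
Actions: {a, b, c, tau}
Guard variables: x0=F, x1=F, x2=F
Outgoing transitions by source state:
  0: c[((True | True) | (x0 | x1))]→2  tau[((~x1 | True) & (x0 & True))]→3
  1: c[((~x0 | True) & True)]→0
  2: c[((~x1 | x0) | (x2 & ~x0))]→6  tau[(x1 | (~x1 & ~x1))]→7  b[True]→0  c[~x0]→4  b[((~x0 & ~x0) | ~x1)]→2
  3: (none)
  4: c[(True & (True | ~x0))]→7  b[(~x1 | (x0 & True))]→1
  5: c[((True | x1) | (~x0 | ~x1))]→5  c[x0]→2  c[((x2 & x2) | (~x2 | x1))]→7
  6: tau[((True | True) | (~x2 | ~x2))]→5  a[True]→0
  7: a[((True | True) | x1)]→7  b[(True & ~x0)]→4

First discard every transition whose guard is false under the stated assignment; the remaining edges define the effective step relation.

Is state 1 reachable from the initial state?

Answer: REACHABLE

Working:
Guard filter leaves 15 enabled edge(s).
L0 = {0}
L1 = {2}  total {0,2}
L2 = {4,6,7}  total {0,2,4,6,7}
L3 = {1,5}  total {0,1,2,4,5,6,7}
R = {0,1,2,4,5,6,7}
trace reaching 1: c·c·b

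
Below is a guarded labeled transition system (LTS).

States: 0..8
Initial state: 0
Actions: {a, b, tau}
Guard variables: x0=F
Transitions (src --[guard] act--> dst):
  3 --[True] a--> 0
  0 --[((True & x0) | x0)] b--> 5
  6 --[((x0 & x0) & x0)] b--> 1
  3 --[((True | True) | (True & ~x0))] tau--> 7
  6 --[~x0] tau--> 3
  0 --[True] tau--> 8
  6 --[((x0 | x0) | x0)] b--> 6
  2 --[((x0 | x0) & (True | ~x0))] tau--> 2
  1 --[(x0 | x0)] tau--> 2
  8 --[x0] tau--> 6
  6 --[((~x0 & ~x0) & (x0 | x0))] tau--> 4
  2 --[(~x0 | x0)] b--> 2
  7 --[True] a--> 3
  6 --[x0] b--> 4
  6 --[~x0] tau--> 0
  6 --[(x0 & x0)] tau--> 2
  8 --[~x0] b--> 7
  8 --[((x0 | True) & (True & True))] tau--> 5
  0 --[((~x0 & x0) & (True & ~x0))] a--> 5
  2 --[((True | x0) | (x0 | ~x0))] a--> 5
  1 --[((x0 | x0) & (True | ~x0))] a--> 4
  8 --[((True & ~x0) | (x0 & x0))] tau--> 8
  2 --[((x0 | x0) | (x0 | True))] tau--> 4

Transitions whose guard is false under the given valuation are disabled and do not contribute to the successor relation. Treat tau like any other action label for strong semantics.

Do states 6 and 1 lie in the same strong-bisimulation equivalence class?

Answer: NOT BISIMILAR

Analysis:
Compute ~ classes (split until stable):
  round 0: {{0,1,2,3,4,5,6,7,8}}
  round 1: {{0,6},{1,4,5},{2},{3},{7},{8}}
  round 2: {{0},{1,4,5},{2},{3},{6},{7},{8}}
stable after 3 split(s): 7 block(s)
6∈{6}, 1∈{1,4,5}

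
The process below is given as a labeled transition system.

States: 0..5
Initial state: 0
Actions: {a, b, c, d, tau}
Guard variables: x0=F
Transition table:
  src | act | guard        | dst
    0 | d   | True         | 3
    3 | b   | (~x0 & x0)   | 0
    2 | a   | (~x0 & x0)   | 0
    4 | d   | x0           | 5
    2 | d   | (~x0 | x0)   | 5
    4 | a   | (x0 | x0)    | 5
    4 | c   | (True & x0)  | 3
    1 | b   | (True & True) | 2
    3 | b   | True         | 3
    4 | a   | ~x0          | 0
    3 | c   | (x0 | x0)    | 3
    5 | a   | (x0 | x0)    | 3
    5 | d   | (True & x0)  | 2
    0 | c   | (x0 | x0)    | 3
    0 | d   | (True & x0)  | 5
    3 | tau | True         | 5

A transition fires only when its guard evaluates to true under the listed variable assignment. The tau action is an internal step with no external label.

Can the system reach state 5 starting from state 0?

6 transition(s) survive guard evaluation.
L0 = {0}
L1 = {3}  cumulative {0,3}
L2 = {5}  cumulative {0,3,5}
Reachable = {0,3,5}
witness 5: d·tau

Answer: REACHABLE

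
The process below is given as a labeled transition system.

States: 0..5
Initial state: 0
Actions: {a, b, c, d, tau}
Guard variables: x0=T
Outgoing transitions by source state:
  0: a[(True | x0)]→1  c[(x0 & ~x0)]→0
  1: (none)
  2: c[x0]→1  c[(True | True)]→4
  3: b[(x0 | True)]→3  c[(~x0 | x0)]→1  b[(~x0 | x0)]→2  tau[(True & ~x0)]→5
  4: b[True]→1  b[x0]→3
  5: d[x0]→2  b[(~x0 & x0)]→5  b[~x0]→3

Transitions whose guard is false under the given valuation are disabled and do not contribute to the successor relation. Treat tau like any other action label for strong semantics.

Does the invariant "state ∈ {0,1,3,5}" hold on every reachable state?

Allowed set {0,1,3,5}
R = {0,1}
  0: ok
  1: ok

Answer: INVARIANT HOLDS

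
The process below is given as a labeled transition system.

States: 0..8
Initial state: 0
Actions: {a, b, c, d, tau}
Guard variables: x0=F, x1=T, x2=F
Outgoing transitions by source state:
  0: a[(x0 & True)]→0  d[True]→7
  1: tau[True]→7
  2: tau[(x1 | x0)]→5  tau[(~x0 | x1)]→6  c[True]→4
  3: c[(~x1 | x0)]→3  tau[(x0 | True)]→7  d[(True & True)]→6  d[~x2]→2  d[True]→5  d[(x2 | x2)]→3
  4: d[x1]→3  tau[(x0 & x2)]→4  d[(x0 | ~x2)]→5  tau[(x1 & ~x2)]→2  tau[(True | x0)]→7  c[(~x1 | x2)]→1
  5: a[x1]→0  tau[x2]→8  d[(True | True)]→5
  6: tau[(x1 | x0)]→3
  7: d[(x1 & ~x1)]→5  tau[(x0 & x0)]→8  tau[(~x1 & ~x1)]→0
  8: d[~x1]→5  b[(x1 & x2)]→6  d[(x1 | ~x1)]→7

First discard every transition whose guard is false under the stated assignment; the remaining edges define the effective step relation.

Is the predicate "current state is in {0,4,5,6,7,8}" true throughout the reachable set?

Allowed set {0,4,5,6,7,8}
Reachable = {0,7}
  0: ok
  7: ok

Answer: INVARIANT HOLDS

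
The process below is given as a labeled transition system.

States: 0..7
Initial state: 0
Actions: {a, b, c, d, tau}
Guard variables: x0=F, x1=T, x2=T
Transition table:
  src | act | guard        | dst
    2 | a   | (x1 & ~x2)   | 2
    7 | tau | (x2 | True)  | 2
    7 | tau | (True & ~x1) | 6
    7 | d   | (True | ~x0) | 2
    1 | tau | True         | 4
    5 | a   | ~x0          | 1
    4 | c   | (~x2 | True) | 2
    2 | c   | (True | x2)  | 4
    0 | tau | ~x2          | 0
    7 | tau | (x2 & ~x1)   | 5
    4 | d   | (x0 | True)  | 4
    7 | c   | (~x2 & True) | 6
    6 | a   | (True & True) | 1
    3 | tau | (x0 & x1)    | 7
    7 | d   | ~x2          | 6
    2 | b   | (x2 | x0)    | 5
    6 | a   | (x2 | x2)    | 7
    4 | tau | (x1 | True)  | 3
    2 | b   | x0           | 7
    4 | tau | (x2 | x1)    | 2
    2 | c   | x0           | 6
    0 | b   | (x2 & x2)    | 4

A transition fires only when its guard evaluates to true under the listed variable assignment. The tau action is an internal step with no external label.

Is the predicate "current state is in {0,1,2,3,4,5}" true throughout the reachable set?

Allowed set {0,1,2,3,4,5}
Reach set: {0,1,2,3,4,5}
  0: ok
  1: ok
  2: ok
  3: ok
  4: ok
  5: ok

Answer: INVARIANT HOLDS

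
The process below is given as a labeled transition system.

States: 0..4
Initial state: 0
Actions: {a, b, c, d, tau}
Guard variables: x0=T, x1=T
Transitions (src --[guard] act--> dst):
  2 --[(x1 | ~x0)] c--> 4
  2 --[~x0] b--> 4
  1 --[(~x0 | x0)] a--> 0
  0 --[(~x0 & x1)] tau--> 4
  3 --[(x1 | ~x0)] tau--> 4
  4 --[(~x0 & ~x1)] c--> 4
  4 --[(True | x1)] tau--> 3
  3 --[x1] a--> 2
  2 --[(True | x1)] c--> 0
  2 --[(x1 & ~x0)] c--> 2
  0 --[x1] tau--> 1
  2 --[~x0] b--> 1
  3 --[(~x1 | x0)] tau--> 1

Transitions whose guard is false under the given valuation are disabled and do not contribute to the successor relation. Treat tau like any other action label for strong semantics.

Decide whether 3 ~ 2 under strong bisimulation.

Compute ~ classes (split until stable):
  round 0: {{0,1,2,3,4}}
  round 1: {{0,4},{1},{2},{3}}
  round 2: {{0},{1},{2},{3},{4}}
stable after 3 split(s): 5 block(s)
[3]={3}  [2]={2}

Answer: NOT BISIMILAR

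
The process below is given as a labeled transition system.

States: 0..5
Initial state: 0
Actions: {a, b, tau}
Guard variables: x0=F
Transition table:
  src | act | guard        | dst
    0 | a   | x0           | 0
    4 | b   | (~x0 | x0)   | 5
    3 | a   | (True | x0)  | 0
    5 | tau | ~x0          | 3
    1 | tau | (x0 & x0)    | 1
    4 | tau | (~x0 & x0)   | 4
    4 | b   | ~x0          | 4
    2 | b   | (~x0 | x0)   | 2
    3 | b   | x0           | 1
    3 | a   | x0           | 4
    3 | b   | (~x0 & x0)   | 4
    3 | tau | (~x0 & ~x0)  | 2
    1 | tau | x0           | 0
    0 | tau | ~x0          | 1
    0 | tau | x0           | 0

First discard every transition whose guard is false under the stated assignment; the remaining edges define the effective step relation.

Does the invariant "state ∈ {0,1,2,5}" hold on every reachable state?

Answer: INVARIANT HOLDS

Analysis:
Safe = {0,1,2,5}
R = {0,1}
  0: safe
  1: safe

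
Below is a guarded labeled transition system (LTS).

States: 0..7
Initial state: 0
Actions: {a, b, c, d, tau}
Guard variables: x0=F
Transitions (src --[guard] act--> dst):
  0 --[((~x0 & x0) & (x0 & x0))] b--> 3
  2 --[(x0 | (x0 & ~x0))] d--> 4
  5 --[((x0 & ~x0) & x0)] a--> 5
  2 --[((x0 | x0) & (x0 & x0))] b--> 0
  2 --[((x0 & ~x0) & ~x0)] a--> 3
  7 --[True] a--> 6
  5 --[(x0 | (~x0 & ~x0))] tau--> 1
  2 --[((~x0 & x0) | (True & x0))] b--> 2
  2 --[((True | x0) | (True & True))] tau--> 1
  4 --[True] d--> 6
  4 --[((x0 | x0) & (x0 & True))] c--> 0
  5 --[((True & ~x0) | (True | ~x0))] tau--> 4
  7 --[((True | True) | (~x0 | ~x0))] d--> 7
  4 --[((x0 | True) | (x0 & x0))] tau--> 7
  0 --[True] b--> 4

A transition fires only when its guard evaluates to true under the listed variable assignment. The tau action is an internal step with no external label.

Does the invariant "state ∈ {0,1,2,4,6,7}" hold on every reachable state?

Answer: INVARIANT HOLDS

Working:
Inv-set: {0,1,2,4,6,7}
Reach set: {0,4,6,7}
  0: ok
  4: ok
  6: ok
  7: ok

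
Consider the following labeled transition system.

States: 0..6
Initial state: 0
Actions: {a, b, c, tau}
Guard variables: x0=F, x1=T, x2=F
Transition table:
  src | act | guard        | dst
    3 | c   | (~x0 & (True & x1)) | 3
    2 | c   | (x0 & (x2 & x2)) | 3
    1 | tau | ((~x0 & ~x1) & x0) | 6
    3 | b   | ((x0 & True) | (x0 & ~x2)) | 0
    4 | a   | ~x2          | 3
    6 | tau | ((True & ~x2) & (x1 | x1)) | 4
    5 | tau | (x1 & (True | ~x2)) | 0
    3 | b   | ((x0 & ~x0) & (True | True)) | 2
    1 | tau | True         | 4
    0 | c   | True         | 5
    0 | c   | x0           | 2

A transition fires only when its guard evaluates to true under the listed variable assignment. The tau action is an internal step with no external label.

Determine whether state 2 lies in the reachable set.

Answer: UNREACHABLE

Working:
After dropping false guards: 6 live edges.
Layer 0: {0}
Layer 1: {5}  now seen {0,5}
R = {0,5}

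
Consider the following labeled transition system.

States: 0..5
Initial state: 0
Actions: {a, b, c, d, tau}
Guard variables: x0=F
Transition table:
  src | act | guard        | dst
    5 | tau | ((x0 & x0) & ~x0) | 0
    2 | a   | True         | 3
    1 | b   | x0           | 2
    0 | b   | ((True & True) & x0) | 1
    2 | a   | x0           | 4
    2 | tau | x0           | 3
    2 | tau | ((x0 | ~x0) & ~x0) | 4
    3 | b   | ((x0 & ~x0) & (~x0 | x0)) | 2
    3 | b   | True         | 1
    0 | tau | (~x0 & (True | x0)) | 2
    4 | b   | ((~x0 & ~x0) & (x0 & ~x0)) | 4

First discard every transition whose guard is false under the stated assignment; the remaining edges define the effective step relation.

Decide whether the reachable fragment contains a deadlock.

Answer: DEADLOCK at state 1

Working:
R = {0,1,2,3,4}
  0: tau→2  [1 exit(s)]
  1: ∅  [no exit]
  2: a→3  tau→4  [2 exit(s)]
  3: b→1  [1 exit(s)]
  4: ∅  [no exit]
Path to 1: tau·a·b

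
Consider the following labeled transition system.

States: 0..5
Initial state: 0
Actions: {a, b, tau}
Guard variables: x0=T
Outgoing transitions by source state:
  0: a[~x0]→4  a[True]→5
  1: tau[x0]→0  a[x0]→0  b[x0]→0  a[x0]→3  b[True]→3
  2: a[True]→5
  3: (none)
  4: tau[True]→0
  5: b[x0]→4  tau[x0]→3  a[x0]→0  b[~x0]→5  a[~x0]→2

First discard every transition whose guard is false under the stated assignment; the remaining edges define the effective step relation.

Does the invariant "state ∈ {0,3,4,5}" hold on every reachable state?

Answer: INVARIANT HOLDS

Analysis:
Inv-set: {0,3,4,5}
Reach set: {0,3,4,5}
  0: ok
  3: ok
  4: ok
  5: ok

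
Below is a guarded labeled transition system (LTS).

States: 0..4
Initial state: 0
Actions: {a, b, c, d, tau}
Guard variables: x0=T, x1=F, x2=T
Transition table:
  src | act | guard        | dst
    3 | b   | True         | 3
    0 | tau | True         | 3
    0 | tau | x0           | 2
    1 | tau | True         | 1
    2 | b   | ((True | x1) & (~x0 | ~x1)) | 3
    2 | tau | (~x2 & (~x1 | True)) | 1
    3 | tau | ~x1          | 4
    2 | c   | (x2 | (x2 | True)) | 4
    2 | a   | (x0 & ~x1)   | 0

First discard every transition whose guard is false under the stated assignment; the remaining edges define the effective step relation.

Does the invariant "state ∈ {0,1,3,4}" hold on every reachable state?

Answer: INVARIANT VIOLATED at state 2

Working:
Safe = {0,1,3,4}
Reachable = {0,2,3,4}
  0: ✓
  2: ✗ unsafe
  3: ✓
  4: ✓
counterexample path to 2: tau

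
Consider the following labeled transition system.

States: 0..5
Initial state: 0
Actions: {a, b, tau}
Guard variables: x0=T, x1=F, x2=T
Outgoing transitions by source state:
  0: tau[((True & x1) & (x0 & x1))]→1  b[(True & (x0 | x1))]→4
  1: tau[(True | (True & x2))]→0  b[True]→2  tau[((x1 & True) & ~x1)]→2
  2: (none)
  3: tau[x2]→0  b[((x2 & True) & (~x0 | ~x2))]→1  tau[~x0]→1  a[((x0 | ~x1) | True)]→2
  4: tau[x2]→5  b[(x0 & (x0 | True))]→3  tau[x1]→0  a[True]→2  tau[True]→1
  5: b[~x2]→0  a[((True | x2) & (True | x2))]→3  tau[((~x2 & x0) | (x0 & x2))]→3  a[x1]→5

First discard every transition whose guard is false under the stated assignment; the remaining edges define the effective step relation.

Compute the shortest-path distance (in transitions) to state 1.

Answer: 2

Trace:
BFS to 1:
  Layer 0: {0}
  Layer 1: {4}
  Layer 2: {1,2,3,5}
first hit 1 at d=2 via b·tau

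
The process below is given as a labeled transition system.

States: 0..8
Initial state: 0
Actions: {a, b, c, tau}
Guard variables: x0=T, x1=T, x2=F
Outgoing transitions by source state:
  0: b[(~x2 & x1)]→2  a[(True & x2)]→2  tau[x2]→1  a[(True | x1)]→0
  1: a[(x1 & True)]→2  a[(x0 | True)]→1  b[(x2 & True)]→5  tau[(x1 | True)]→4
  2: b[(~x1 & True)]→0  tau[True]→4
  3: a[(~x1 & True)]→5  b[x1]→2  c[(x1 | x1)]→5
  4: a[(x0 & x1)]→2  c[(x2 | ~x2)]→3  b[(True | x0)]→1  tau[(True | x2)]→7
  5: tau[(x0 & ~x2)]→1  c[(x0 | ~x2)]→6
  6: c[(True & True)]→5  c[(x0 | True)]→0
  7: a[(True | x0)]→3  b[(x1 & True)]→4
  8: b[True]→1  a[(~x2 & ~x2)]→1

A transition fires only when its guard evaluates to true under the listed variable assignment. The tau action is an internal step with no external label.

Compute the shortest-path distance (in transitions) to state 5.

Breadth-first toward 5:
  depth 0: {0}
  depth 1: {2}
  depth 2: {4}
  depth 3: {1,3,7}
  depth 4: {5}
5 enters at depth 4; path b·tau·c·c

Answer: 4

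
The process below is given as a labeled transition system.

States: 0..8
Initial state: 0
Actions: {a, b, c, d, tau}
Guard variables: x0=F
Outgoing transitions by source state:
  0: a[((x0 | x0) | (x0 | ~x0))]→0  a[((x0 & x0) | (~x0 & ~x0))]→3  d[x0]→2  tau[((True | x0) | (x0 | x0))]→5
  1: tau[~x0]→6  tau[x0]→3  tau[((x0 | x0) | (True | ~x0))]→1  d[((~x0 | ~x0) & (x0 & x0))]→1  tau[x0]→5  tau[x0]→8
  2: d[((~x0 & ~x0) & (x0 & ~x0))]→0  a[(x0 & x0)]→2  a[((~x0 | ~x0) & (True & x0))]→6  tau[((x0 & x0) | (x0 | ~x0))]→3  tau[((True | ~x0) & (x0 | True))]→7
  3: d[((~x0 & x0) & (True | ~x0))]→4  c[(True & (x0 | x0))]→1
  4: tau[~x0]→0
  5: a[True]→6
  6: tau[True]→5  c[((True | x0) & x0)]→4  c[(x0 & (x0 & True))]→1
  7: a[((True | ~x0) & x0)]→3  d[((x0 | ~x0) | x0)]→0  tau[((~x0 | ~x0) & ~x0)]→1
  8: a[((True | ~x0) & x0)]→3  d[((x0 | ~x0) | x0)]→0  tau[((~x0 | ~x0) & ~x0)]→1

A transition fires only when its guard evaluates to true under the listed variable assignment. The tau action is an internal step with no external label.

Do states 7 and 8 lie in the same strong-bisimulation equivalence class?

Compute ~ classes (split until stable):
  P[0] = {{0,1,2,3,4,5,6,7,8}}
  P[1] = {{0},{1,2,4,6},{3},{5},{7,8}}
  P[2] = {{0},{1},{2},{3},{4},{5},{6},{7,8}}
stable after 3 split(s): 8 block(s)
[7]={7,8}  [8]={7,8}

Answer: BISIMILAR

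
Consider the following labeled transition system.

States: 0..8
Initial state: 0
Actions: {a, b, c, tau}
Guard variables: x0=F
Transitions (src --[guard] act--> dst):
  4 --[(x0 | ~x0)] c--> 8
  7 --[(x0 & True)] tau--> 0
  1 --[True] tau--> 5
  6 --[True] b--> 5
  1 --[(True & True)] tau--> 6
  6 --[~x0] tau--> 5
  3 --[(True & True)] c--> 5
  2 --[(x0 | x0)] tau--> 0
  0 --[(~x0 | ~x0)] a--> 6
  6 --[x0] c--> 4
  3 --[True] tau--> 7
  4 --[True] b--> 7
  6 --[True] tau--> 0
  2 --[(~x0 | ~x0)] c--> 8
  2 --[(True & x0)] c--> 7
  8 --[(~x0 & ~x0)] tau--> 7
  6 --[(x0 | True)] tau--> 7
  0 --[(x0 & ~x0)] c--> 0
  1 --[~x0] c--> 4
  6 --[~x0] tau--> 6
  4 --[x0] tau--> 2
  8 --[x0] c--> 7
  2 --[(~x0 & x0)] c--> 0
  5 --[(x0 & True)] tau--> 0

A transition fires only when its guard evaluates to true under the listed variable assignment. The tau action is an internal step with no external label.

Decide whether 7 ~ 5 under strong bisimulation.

Compute ~ classes (split until stable):
  round 0: {{0,1,2,3,4,5,6,7,8}}
  round 1: {{0},{1,3},{2},{4},{5,7},{6},{8}}
  round 2: {{0},{1},{2},{3},{4},{5,7},{6},{8}}
8 equivalence class(es) (converged in 3)
[7]={5,7}  [5]={5,7}

Answer: BISIMILAR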